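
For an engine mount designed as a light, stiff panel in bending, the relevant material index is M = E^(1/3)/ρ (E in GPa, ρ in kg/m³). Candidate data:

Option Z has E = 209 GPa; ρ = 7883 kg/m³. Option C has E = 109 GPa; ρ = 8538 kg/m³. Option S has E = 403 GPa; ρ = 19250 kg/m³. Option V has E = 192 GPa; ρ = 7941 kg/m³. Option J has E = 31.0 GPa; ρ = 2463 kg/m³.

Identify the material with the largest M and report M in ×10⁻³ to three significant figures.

option J, M = 1.28×10⁻³

Computing M directly (units already consistent):
  option J: M = 1.28×10⁻³
  option Z: M = 0.753×10⁻³
  option V: M = 0.726×10⁻³
  option C: M = 0.559×10⁻³
  option S: M = 0.384×10⁻³
The maximum is for option J.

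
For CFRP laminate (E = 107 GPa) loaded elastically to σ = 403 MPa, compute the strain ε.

3.77×10⁻³

ε = σ/E = 403 / 107000 = 3.77×10⁻³.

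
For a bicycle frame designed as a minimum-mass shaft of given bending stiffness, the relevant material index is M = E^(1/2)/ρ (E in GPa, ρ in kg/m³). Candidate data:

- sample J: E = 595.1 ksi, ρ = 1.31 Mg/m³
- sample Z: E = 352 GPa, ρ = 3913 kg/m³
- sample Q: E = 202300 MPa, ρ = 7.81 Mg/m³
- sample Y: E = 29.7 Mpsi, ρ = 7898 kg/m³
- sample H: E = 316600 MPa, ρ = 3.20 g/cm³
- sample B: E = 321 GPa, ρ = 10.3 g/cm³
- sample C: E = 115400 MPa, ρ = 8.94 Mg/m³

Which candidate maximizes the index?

sample H

In SI units:
  sample J: E = 4.103 GPa, ρ = 1310 kg/m³
  sample Z: E = 352.0 GPa, ρ = 3913 kg/m³
  sample Q: E = 202.3 GPa, ρ = 7810 kg/m³
  sample Y: E = 204.8 GPa, ρ = 7898 kg/m³
  sample H: E = 316.6 GPa, ρ = 3200 kg/m³
  sample B: E = 321.0 GPa, ρ = 10300 kg/m³
  sample C: E = 115.4 GPa, ρ = 8940 kg/m³
  sample H: M = 5.56×10⁻³
  sample Z: M = 4.79×10⁻³
  sample Q: M = 1.82×10⁻³
  sample Y: M = 1.81×10⁻³
  sample B: M = 1.74×10⁻³
  sample J: M = 1.55×10⁻³
  sample C: M = 1.20×10⁻³
Sample H ranks first.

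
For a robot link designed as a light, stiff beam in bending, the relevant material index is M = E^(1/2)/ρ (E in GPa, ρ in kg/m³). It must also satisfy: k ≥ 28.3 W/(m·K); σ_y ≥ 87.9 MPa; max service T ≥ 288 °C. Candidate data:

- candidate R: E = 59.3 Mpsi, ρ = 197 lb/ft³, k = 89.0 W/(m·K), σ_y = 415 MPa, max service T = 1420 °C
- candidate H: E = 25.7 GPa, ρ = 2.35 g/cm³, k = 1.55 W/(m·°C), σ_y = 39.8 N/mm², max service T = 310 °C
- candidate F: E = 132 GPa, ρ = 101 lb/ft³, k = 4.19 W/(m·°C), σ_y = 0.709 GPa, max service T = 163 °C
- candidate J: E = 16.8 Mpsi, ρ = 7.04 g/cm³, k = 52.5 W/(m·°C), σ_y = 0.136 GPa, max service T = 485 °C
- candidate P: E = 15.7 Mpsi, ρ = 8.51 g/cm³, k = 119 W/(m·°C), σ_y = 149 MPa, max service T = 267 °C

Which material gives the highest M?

Screen on constraints: k ≥ 28.3 W/(m·K); σ_y ≥ 87.9 MPa; max service T ≥ 288 °C. Survivors: candidate R, candidate J.
Convert each candidate to consistent units, then evaluate M:
  candidate R: E = 408.9 GPa, ρ = 3156 kg/m³
  candidate J: E = 115.8 GPa, ρ = 7040 kg/m³
  candidate R: M = 6.41×10⁻³
  candidate J: M = 1.53×10⁻³
Highest index: candidate R.

candidate R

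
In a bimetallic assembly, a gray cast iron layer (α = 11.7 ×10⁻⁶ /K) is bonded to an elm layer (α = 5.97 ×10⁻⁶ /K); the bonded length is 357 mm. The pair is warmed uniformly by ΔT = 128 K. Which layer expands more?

gray cast iron

α(gray cast iron) = 11.7×10⁻⁶/K vs α(elm) = 5.97×10⁻⁶/K.
Higher α expands more for the same ΔT: gray cast iron.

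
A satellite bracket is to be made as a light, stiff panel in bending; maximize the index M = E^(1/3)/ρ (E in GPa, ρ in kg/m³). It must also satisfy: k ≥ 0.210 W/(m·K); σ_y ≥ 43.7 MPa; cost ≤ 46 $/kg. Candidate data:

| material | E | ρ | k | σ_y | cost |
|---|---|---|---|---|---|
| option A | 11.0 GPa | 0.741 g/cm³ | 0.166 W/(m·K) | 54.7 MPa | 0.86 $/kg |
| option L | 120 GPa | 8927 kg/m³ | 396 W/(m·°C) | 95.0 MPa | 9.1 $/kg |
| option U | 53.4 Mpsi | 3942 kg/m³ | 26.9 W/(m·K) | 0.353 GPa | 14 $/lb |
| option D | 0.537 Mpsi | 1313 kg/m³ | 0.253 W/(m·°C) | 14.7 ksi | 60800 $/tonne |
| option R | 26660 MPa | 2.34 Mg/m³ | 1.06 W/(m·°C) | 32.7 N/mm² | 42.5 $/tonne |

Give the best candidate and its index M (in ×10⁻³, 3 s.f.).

Screen on constraints: k ≥ 0.210 W/(m·K); σ_y ≥ 43.7 MPa; cost ≤ 46 $/kg. Survivors: option L, option U.
Putting every candidate on a common basis:
  option L: E = 120.0 GPa, ρ = 8927 kg/m³
  option U: E = 368.2 GPa, ρ = 3942 kg/m³
  option U: M = 1.82×10⁻³
  option L: M = 0.553×10⁻³
Option U ranks first.

option U, M = 1.82×10⁻³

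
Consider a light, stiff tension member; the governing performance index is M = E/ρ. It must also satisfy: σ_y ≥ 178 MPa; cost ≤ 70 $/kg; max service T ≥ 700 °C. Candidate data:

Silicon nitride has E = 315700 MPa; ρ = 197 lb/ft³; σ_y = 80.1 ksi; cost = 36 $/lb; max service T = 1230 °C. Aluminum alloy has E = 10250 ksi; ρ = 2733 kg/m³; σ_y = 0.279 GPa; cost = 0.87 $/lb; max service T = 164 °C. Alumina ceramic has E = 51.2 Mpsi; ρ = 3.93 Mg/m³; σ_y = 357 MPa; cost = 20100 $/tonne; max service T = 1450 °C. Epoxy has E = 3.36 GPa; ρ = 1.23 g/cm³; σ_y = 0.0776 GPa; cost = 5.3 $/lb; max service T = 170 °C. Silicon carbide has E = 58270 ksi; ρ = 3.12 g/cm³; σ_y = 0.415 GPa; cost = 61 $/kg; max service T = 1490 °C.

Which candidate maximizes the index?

Screen on constraints: σ_y ≥ 178 MPa; cost ≤ 70 $/kg; max service T ≥ 700 °C. Survivors: alumina ceramic, silicon carbide.
After converting to SI:
  alumina ceramic: E = 353.0 GPa, ρ = 3930 kg/m³
  silicon carbide: E = 401.8 GPa, ρ = 3120 kg/m³
  silicon carbide: M = 129 MN·m/kg
  alumina ceramic: M = 89.8 MN·m/kg
Silicon carbide ranks first.

silicon carbide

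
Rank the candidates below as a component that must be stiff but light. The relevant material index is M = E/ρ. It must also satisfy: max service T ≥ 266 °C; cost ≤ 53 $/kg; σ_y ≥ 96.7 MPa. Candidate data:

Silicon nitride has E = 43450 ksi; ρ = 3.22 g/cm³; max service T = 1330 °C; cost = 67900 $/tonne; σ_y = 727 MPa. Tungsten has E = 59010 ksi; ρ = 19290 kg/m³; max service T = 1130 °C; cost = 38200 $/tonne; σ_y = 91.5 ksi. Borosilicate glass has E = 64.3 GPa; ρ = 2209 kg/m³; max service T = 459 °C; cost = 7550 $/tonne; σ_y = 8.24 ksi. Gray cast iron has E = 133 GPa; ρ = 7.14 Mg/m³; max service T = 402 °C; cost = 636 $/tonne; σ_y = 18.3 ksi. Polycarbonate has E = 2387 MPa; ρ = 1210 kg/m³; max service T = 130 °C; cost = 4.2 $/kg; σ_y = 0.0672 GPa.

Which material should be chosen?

Screen on constraints: max service T ≥ 266 °C; cost ≤ 53 $/kg; σ_y ≥ 96.7 MPa. Survivors: tungsten, gray cast iron.
Putting every candidate on a common basis:
  tungsten: E = 406.9 GPa, ρ = 19290 kg/m³
  gray cast iron: E = 133.0 GPa, ρ = 7140 kg/m³
  tungsten: M = 21.1 MN·m/kg
  gray cast iron: M = 18.6 MN·m/kg
Highest index: tungsten.

tungsten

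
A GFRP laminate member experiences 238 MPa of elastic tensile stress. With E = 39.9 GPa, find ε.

5.96×10⁻³

ε = σ/E = 238 / 39900 = 5.96×10⁻³.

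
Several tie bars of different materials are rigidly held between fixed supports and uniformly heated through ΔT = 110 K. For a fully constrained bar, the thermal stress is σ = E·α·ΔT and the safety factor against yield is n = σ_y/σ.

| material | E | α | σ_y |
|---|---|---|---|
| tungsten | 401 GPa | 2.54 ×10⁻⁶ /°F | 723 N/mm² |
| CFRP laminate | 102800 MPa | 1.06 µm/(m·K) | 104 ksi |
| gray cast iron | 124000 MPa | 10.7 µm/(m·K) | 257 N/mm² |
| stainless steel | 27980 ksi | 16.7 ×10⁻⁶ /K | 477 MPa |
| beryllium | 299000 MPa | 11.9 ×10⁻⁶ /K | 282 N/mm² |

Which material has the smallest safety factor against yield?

Converting E to GPa, α to ×10⁻⁶/K, σ_y to MPa, then σ and n for each:
  tungsten: E = 401.0, α = 4.57, σ_y = 723.0 → σ = 202 MPa, n = 3.59
  CFRP laminate: E = 102.8, α = 1.06, σ_y = 717.1 → σ = 12.0 MPa, n = 59.8
  gray cast iron: E = 124.0, α = 10.7, σ_y = 257.0 → σ = 146 MPa, n = 1.76
  stainless steel: E = 192.9, α = 16.7, σ_y = 477.0 → σ = 354 MPa, n = 1.35
  beryllium: E = 299.0, α = 11.9, σ_y = 282.0 → σ = 391 MPa, n = 0.721
Smallest n: beryllium with n = 0.721.

beryllium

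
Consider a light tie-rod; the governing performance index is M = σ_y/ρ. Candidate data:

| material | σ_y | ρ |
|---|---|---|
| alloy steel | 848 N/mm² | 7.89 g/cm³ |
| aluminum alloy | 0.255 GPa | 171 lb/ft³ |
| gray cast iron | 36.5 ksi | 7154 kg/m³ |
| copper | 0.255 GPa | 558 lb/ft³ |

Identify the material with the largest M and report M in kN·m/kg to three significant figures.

alloy steel, M = 107 kN·m/kg

In SI units:
  alloy steel: σ_y = 848.0 MPa, ρ = 7890 kg/m³
  aluminum alloy: σ_y = 255.0 MPa, ρ = 2739 kg/m³
  gray cast iron: σ_y = 251.7 MPa, ρ = 7154 kg/m³
  copper: σ_y = 255.0 MPa, ρ = 8938 kg/m³
  alloy steel: M = 107 kN·m/kg
  aluminum alloy: M = 93.1 kN·m/kg
  gray cast iron: M = 35.2 kN·m/kg
  copper: M = 28.5 kN·m/kg
The maximum is for alloy steel.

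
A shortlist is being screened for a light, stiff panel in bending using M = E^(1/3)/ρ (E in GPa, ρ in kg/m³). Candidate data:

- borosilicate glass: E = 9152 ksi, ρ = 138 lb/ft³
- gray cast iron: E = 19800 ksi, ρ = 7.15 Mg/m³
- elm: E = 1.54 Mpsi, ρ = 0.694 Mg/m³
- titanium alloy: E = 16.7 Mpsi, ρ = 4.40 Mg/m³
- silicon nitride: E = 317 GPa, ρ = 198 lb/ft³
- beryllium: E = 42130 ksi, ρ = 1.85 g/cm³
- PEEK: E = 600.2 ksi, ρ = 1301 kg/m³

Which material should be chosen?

Convert each candidate to consistent units, then evaluate M:
  borosilicate glass: E = 63.10 GPa, ρ = 2211 kg/m³
  gray cast iron: E = 136.5 GPa, ρ = 7150 kg/m³
  elm: E = 10.62 GPa, ρ = 694.0 kg/m³
  titanium alloy: E = 115.1 GPa, ρ = 4400 kg/m³
  silicon nitride: E = 317.0 GPa, ρ = 3172 kg/m³
  beryllium: E = 290.5 GPa, ρ = 1850 kg/m³
  PEEK: E = 4.138 GPa, ρ = 1301 kg/m³
  beryllium: M = 3.58×10⁻³
  elm: M = 3.17×10⁻³
  silicon nitride: M = 2.15×10⁻³
  borosilicate glass: M = 1.80×10⁻³
  PEEK: M = 1.23×10⁻³
  titanium alloy: M = 1.11×10⁻³
  gray cast iron: M = 0.720×10⁻³
Beryllium has the largest M.

beryllium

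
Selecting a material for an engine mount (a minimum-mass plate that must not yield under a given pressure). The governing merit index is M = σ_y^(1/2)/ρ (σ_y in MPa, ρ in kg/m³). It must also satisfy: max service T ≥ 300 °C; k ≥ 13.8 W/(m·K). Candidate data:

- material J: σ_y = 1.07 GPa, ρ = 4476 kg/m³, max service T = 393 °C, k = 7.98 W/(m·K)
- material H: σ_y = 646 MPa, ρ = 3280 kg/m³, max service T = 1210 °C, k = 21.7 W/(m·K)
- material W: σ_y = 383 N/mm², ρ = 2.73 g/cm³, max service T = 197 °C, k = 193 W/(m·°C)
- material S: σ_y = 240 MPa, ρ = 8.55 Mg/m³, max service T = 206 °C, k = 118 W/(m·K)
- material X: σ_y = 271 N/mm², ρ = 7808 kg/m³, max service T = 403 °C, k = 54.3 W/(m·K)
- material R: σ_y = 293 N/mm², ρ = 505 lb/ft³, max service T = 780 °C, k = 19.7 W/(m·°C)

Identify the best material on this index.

material H

Screen on constraints: max service T ≥ 300 °C; k ≥ 13.8 W/(m·K). Survivors: material H, material X, material R.
Normalizing units and computing the index:
  material H: σ_y = 646.0 MPa, ρ = 3280 kg/m³
  material X: σ_y = 271.0 MPa, ρ = 7808 kg/m³
  material R: σ_y = 293.0 MPa, ρ = 8089 kg/m³
  material H: M = 7.75×10⁻³
  material R: M = 2.12×10⁻³
  material X: M = 2.11×10⁻³
Material H ranks first.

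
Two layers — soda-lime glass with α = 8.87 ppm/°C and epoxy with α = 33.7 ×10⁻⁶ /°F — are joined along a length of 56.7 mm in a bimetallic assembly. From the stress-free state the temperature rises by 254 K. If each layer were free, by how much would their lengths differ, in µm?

746 µm

epoxy: α = 33.7×10⁻⁶/°F × 9/5 = 60.7×10⁻⁶/K.
Δα = |8.87 − 60.7|×10⁻⁶/K = 51.8×10⁻⁶/K.
ΔL_mismatch = Δα·L·ΔT = 51.8×10⁻⁶ × 56.7 mm × 254.0 K = 746 µm.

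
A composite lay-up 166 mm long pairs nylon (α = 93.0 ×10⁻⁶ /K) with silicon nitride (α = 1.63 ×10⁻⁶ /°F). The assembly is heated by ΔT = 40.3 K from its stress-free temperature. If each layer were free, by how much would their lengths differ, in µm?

silicon nitride: α = 1.63×10⁻⁶/°F × 9/5 = 2.93×10⁻⁶/K.
Δα = |93.0 − 2.93|×10⁻⁶/K = 90.1×10⁻⁶/K.
ΔL_mismatch = Δα·L·ΔT = 90.1×10⁻⁶ × 166.0 mm × 40.3 K = 603 µm.

603 µm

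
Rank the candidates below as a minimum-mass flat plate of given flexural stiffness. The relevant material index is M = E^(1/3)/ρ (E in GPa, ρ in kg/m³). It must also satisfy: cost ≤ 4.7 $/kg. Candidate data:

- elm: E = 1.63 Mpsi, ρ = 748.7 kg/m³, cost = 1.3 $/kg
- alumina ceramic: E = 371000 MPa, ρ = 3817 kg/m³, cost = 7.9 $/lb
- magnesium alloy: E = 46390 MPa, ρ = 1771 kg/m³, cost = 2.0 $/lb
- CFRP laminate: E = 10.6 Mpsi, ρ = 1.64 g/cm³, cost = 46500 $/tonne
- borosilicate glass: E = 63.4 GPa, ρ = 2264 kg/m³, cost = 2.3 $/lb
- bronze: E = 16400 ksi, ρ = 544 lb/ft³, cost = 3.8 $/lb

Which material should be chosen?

Screen on constraints: cost ≤ 4.7 $/kg. Survivors: elm, magnesium alloy.
Convert each candidate to consistent units, then evaluate M:
  elm: E = 11.24 GPa, ρ = 748.7 kg/m³
  magnesium alloy: E = 46.39 GPa, ρ = 1771 kg/m³
  elm: M = 2.99×10⁻³
  magnesium alloy: M = 2.03×10⁻³
Elm has the largest M.

elm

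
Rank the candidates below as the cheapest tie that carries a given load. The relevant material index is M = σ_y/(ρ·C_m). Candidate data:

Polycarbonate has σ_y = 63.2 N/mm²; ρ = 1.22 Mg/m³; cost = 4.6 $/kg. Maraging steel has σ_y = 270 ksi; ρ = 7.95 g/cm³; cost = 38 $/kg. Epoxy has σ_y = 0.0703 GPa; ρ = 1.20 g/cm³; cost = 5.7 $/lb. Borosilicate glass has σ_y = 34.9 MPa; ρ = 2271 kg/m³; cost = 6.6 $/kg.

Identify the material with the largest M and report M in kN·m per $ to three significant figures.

Normalizing units and computing the index:
  polycarbonate: σ_y = 63.20 MPa, ρ = 1220 kg/m³, cost = 4.600 $/kg
  maraging steel: σ_y = 1862 MPa, ρ = 7950 kg/m³, cost = 38.00 $/kg
  epoxy: σ_y = 70.30 MPa, ρ = 1200 kg/m³, cost = 12.57 $/kg
  borosilicate glass: σ_y = 34.90 MPa, ρ = 2271 kg/m³, cost = 6.600 $/kg
  polycarbonate: M = 11.3 kN·m per $
  maraging steel: M = 6.16 kN·m per $
  epoxy: M = 4.66 kN·m per $
  borosilicate glass: M = 2.33 kN·m per $
Highest index: polycarbonate.

polycarbonate, M = 11.3 kN·m per $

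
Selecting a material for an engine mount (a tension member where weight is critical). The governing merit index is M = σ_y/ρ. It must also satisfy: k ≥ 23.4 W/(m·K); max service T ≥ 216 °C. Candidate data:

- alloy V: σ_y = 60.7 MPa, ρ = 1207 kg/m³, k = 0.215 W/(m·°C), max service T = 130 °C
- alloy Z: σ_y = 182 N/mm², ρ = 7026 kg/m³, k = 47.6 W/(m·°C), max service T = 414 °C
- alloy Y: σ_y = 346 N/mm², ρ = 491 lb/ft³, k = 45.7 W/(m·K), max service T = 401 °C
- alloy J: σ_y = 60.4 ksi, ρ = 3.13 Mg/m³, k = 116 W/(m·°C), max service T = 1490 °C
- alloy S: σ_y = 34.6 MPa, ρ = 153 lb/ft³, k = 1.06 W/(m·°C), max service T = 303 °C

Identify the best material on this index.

Screen on constraints: k ≥ 23.4 W/(m·K); max service T ≥ 216 °C. Survivors: alloy Z, alloy Y, alloy J.
Convert each candidate to consistent units, then evaluate M:
  alloy Z: σ_y = 182.0 MPa, ρ = 7026 kg/m³
  alloy Y: σ_y = 346.0 MPa, ρ = 7865 kg/m³
  alloy J: σ_y = 416.4 MPa, ρ = 3130 kg/m³
  alloy J: M = 133 kN·m/kg
  alloy Y: M = 44.0 kN·m/kg
  alloy Z: M = 25.9 kN·m/kg
Highest index: alloy J.

alloy J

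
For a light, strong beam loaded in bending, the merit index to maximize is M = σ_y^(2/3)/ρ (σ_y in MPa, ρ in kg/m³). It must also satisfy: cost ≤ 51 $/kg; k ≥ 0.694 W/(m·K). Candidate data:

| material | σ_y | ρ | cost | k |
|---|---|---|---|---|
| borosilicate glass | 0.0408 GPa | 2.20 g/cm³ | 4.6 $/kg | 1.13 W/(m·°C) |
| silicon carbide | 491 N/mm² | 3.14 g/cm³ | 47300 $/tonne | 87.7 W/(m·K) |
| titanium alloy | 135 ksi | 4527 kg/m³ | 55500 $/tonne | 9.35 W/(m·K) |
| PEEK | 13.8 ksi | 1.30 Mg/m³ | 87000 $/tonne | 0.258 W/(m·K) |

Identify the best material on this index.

silicon carbide

Screen on constraints: cost ≤ 51 $/kg; k ≥ 0.694 W/(m·K). Survivors: borosilicate glass, silicon carbide.
In SI units:
  borosilicate glass: σ_y = 40.80 MPa, ρ = 2200 kg/m³
  silicon carbide: σ_y = 491.0 MPa, ρ = 3140 kg/m³
  silicon carbide: M = 19.8×10⁻³
  borosilicate glass: M = 5.39×10⁻³
Silicon carbide has the largest M.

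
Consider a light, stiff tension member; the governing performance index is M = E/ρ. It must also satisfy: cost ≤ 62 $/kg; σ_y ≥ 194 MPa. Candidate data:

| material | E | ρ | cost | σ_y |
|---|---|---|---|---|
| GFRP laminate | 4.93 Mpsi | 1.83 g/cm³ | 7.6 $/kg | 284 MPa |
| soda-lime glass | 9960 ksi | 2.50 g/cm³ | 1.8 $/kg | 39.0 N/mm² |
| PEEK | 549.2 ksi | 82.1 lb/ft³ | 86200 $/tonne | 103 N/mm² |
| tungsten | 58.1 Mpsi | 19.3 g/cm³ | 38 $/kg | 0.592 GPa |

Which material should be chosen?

tungsten

Screen on constraints: cost ≤ 62 $/kg; σ_y ≥ 194 MPa. Survivors: GFRP laminate, tungsten.
Convert each candidate to consistent units, then evaluate M:
  GFRP laminate: E = 33.99 GPa, ρ = 1830 kg/m³
  tungsten: E = 400.6 GPa, ρ = 19300 kg/m³
  tungsten: M = 20.8 MN·m/kg
  GFRP laminate: M = 18.6 MN·m/kg
Tungsten has the largest M.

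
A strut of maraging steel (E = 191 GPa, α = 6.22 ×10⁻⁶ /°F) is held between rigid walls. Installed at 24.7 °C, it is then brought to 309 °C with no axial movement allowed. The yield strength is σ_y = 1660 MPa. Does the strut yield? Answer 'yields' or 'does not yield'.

does not yield

α = 6.22×10⁻⁶/°F × 9/5 = 11.2×10⁻⁶/K.
ΔT = 284.3 K. Constrained thermal stress σ = E·α·ΔT = 191.0×10³ MPa × 11.2×10⁻⁶ × 284.3 = 608 MPa (compressive).
Compare to σ_y = 1660 MPa: σ < σ_y, so it does not yield.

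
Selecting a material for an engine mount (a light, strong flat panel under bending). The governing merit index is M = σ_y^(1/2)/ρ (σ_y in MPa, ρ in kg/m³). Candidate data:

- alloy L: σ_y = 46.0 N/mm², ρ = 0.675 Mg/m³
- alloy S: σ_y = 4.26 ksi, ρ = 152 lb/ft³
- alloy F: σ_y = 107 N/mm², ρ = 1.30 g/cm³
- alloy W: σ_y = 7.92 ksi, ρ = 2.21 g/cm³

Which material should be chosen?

alloy L

Normalizing units and computing the index:
  alloy L: σ_y = 46.00 MPa, ρ = 675.0 kg/m³
  alloy S: σ_y = 29.37 MPa, ρ = 2435 kg/m³
  alloy F: σ_y = 107.0 MPa, ρ = 1300 kg/m³
  alloy W: σ_y = 54.61 MPa, ρ = 2210 kg/m³
  alloy L: M = 10.0×10⁻³
  alloy F: M = 7.96×10⁻³
  alloy W: M = 3.34×10⁻³
  alloy S: M = 2.23×10⁻³
Highest index: alloy L.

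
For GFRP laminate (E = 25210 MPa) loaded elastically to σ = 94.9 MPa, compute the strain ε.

3.76×10⁻³

E = 25210 MPa = 25.21 GPa = 25210 MPa.
ε = σ/E = 94.9 / 25210 = 3.76×10⁻³.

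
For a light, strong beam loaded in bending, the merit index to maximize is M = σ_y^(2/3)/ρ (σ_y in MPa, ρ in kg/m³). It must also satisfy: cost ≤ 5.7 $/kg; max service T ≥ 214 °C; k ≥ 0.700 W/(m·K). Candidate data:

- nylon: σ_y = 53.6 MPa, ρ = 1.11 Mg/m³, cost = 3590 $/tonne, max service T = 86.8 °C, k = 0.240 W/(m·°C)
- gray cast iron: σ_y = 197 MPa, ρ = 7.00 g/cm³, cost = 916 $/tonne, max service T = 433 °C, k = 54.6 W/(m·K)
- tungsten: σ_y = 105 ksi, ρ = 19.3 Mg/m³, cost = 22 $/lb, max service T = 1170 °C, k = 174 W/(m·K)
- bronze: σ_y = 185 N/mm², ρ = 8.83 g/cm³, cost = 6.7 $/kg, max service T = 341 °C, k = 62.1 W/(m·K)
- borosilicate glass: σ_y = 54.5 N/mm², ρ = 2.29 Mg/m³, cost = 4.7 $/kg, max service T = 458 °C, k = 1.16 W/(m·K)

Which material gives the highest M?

Screen on constraints: cost ≤ 5.7 $/kg; max service T ≥ 214 °C; k ≥ 0.700 W/(m·K). Survivors: gray cast iron, borosilicate glass.
Normalizing units and computing the index:
  gray cast iron: σ_y = 197.0 MPa, ρ = 7000 kg/m³
  borosilicate glass: σ_y = 54.50 MPa, ρ = 2290 kg/m³
  borosilicate glass: M = 6.28×10⁻³
  gray cast iron: M = 4.84×10⁻³
Highest index: borosilicate glass.

borosilicate glass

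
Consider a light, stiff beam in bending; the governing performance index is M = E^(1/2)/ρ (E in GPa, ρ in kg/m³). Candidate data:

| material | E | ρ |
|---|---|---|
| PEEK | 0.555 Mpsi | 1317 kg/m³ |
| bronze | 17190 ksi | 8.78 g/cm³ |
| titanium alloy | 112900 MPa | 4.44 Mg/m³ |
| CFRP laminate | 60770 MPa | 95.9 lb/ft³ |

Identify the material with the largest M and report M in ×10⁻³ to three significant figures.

CFRP laminate, M = 5.07×10⁻³

Normalizing units and computing the index:
  PEEK: E = 3.827 GPa, ρ = 1317 kg/m³
  bronze: E = 118.5 GPa, ρ = 8780 kg/m³
  titanium alloy: E = 112.9 GPa, ρ = 4440 kg/m³
  CFRP laminate: E = 60.77 GPa, ρ = 1536 kg/m³
  CFRP laminate: M = 5.07×10⁻³
  titanium alloy: M = 2.39×10⁻³
  PEEK: M = 1.49×10⁻³
  bronze: M = 1.24×10⁻³
CFRP laminate has the largest M.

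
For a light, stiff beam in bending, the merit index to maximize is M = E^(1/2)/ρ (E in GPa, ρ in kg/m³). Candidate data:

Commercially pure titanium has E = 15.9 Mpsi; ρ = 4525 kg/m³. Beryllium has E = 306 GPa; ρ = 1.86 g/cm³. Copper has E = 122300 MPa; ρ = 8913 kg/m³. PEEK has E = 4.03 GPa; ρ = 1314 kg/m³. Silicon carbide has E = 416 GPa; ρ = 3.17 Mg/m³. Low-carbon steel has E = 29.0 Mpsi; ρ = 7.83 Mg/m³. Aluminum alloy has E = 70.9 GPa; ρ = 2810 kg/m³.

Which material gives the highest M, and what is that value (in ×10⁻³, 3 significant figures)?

In SI units:
  commercially pure titanium: E = 109.6 GPa, ρ = 4525 kg/m³
  beryllium: E = 306.0 GPa, ρ = 1860 kg/m³
  copper: E = 122.3 GPa, ρ = 8913 kg/m³
  PEEK: E = 4.030 GPa, ρ = 1314 kg/m³
  silicon carbide: E = 416.0 GPa, ρ = 3170 kg/m³
  low-carbon steel: E = 199.9 GPa, ρ = 7830 kg/m³
  aluminum alloy: E = 70.90 GPa, ρ = 2810 kg/m³
  beryllium: M = 9.40×10⁻³
  silicon carbide: M = 6.43×10⁻³
  aluminum alloy: M = 3.00×10⁻³
  commercially pure titanium: M = 2.31×10⁻³
  low-carbon steel: M = 1.81×10⁻³
  PEEK: M = 1.53×10⁻³
  copper: M = 1.24×10⁻³
Beryllium ranks first.

beryllium, M = 9.40×10⁻³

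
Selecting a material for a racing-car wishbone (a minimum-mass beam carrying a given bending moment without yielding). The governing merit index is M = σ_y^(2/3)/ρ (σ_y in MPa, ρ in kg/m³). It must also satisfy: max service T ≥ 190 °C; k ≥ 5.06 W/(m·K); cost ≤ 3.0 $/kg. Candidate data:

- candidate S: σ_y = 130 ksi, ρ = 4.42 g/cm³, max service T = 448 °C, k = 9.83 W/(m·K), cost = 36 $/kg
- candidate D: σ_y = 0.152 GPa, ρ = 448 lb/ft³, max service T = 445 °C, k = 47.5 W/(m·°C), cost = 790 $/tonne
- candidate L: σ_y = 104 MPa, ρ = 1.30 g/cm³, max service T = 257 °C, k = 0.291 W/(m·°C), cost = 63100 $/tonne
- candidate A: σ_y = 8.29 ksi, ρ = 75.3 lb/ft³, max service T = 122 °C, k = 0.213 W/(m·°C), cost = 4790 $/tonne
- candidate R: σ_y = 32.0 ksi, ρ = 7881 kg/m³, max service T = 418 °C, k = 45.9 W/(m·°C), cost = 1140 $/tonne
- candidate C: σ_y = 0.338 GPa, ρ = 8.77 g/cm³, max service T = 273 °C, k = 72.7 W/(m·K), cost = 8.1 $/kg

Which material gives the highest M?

candidate R

Screen on constraints: max service T ≥ 190 °C; k ≥ 5.06 W/(m·K); cost ≤ 3.0 $/kg. Survivors: candidate D, candidate R.
In SI units:
  candidate D: σ_y = 152.0 MPa, ρ = 7176 kg/m³
  candidate R: σ_y = 220.6 MPa, ρ = 7881 kg/m³
  candidate R: M = 4.63×10⁻³
  candidate D: M = 3.97×10⁻³
Highest index: candidate R.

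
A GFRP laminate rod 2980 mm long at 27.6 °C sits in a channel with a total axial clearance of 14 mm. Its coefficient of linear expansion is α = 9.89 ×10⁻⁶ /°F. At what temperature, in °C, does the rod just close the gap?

α = 9.89×10⁻⁶/°F × 9/5 = 17.8×10⁻⁶/K.
α·L₀·ΔT = 14.0 mm ⇒ ΔT = 14.0 / (17.8×10⁻⁶ × 2980.0) = 263.9 K.
T = 27.6 + 263.9 = 291.5 °C.

292 °C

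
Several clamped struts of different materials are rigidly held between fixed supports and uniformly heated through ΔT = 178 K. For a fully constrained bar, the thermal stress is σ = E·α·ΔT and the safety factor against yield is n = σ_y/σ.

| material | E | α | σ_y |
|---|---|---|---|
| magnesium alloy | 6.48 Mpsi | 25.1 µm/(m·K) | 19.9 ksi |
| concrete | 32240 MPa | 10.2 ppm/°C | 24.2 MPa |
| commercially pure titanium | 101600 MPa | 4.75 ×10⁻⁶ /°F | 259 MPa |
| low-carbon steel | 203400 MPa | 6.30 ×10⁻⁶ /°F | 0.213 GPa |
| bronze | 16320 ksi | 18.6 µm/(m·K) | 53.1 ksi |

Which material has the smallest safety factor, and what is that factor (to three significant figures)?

concrete, n = 0.413

Converting E to GPa, α to ×10⁻⁶/K, σ_y to MPa, then σ and n for each:
  magnesium alloy: E = 44.68, α = 25.1, σ_y = 137.2 → σ = 200 MPa, n = 0.687
  concrete: E = 32.24, α = 10.2, σ_y = 24.20 → σ = 58.5 MPa, n = 0.413
  commercially pure titanium: E = 101.6, α = 8.55, σ_y = 259.0 → σ = 155 MPa, n = 1.68
  low-carbon steel: E = 203.4, α = 11.3, σ_y = 213.0 → σ = 411 MPa, n = 0.519
  bronze: E = 112.5, α = 18.6, σ_y = 366.1 → σ = 373 MPa, n = 0.983
The minimum is concrete at n = 0.413.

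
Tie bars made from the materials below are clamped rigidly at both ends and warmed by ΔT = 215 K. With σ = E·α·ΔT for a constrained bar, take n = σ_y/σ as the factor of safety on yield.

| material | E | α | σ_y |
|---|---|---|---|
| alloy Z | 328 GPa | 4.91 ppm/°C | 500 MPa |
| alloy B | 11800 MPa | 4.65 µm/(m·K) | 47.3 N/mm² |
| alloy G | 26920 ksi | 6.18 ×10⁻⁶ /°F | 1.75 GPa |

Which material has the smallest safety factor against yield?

alloy Z

Per material, after unit conversion:
  alloy Z: E = 328.0, α = 4.91, σ_y = 500.0 → σ = 346 MPa, n = 1.44
  alloy B: E = 11.80, α = 4.65, σ_y = 47.30 → σ = 11.8 MPa, n = 4.01
  alloy G: E = 185.6, α = 11.1, σ_y = 1750 → σ = 444 MPa, n = 3.94
The minimum is alloy Z at n = 1.44.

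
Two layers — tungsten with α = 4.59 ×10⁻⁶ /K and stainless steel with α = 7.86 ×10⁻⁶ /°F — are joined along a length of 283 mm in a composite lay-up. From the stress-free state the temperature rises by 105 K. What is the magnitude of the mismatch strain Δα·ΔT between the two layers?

stainless steel: α = 7.86×10⁻⁶/°F × 9/5 = 14.1×10⁻⁶/K.
Δα = |4.59 − 14.1|×10⁻⁶/K = 9.56×10⁻⁶/K.
Mismatch strain = Δα·ΔT = 9.56×10⁻⁶ × 105.0 = 1.00×10⁻³.

1.00×10⁻³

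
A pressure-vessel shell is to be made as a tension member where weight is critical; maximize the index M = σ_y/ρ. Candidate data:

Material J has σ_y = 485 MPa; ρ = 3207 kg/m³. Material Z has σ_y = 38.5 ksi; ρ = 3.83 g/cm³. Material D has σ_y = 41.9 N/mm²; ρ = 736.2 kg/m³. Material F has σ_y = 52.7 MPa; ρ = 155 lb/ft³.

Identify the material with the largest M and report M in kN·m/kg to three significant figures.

Normalizing units and computing the index:
  material J: σ_y = 485.0 MPa, ρ = 3207 kg/m³
  material Z: σ_y = 265.4 MPa, ρ = 3830 kg/m³
  material D: σ_y = 41.90 MPa, ρ = 736.2 kg/m³
  material F: σ_y = 52.70 MPa, ρ = 2483 kg/m³
  material J: M = 151 kN·m/kg
  material Z: M = 69.3 kN·m/kg
  material D: M = 56.9 kN·m/kg
  material F: M = 21.2 kN·m/kg
Highest index: material J.

material J, M = 151 kN·m/kg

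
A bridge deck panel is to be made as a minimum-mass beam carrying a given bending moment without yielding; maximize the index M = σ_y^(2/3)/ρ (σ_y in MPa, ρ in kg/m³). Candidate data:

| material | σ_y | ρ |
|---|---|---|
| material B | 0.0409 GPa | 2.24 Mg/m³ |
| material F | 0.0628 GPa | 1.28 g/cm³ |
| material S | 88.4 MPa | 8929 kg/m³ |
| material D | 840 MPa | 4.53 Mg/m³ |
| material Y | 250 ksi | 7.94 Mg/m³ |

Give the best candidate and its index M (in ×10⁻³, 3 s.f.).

After converting to SI:
  material B: σ_y = 40.90 MPa, ρ = 2240 kg/m³
  material F: σ_y = 62.80 MPa, ρ = 1280 kg/m³
  material S: σ_y = 88.40 MPa, ρ = 8929 kg/m³
  material D: σ_y = 840.0 MPa, ρ = 4530 kg/m³
  material Y: σ_y = 1724 MPa, ρ = 7940 kg/m³
  material D: M = 19.7×10⁻³
  material Y: M = 18.1×10⁻³
  material F: M = 12.3×10⁻³
  material B: M = 5.30×10⁻³
  material S: M = 2.22×10⁻³
Highest index: material D.

material D, M = 19.7×10⁻³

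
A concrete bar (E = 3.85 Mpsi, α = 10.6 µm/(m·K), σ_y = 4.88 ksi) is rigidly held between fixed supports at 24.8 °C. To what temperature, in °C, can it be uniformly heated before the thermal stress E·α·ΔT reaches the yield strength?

E = 3.85 Mpsi = 26.54 GPa.
σ_y = 4.88 ksi = 33.65 MPa.
E·α·ΔT = 33.65 MPa ⇒ ΔT = 33.65 / (26.54×10³ × 10.6×10⁻⁶) = 119.6 K.
T = 24.8 + 119.6 = 144.4 °C.

144 °C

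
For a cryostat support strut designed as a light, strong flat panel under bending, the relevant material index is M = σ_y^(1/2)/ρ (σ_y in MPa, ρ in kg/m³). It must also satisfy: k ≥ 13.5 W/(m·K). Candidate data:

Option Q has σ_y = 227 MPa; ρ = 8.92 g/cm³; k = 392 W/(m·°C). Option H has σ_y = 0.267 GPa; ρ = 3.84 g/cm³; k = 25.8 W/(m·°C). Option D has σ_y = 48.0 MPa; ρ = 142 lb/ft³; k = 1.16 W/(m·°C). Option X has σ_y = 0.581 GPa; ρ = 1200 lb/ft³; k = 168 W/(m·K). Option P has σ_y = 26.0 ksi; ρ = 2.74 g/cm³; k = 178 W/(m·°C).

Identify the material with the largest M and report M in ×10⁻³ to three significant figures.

Screen on constraints: k ≥ 13.5 W/(m·K). Survivors: option Q, option H, option X, option P.
Putting every candidate on a common basis:
  option Q: σ_y = 227.0 MPa, ρ = 8920 kg/m³
  option H: σ_y = 267.0 MPa, ρ = 3840 kg/m³
  option X: σ_y = 581.0 MPa, ρ = 19220 kg/m³
  option P: σ_y = 179.3 MPa, ρ = 2740 kg/m³
  option P: M = 4.89×10⁻³
  option H: M = 4.26×10⁻³
  option Q: M = 1.69×10⁻³
  option X: M = 1.25×10⁻³
The maximum is for option P.

option P, M = 4.89×10⁻³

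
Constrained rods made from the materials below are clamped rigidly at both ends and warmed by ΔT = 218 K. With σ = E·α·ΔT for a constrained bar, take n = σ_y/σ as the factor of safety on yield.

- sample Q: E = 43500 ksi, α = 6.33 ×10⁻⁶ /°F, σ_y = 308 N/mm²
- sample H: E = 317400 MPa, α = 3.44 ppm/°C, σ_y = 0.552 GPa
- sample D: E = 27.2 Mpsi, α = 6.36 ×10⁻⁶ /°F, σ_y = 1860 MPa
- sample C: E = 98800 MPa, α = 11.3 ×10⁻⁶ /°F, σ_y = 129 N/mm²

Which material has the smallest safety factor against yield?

sample C

Converting E to GPa, α to ×10⁻⁶/K, σ_y to MPa, then σ and n for each:
  sample Q: E = 299.9, α = 11.4, σ_y = 308.0 → σ = 745 MPa, n = 0.413
  sample H: E = 317.4, α = 3.44, σ_y = 552.0 → σ = 238 MPa, n = 2.32
  sample D: E = 187.5, α = 11.4, σ_y = 1860 → σ = 468 MPa, n = 3.97
  sample C: E = 98.80, α = 20.3, σ_y = 129.0 → σ = 438 MPa, n = 0.294
Smallest n: sample C with n = 0.294.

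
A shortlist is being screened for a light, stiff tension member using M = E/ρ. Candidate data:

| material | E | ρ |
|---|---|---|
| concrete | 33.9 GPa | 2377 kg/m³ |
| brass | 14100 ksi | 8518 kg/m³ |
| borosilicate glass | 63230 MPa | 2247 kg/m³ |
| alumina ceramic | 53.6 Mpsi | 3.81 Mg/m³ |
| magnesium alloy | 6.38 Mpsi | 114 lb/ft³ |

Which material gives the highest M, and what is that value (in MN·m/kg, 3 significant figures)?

In SI units:
  concrete: E = 33.90 GPa, ρ = 2377 kg/m³
  brass: E = 97.22 GPa, ρ = 8518 kg/m³
  borosilicate glass: E = 63.23 GPa, ρ = 2247 kg/m³
  alumina ceramic: E = 369.6 GPa, ρ = 3810 kg/m³
  magnesium alloy: E = 43.99 GPa, ρ = 1826 kg/m³
  alumina ceramic: M = 97.0 MN·m/kg
  borosilicate glass: M = 28.1 MN·m/kg
  magnesium alloy: M = 24.1 MN·m/kg
  concrete: M = 14.3 MN·m/kg
  brass: M = 11.4 MN·m/kg
Alumina ceramic ranks first.

alumina ceramic, M = 97.0 MN·m/kg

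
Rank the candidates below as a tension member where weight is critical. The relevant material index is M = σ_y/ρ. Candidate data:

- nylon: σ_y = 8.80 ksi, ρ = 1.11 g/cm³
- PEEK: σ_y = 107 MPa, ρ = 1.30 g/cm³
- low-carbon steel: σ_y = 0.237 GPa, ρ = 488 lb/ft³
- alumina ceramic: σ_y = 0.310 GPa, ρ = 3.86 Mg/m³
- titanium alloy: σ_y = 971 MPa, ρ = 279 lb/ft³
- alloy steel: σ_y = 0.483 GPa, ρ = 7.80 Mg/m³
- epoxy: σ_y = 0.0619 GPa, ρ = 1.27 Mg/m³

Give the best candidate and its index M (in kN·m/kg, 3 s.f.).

In SI units:
  nylon: σ_y = 60.67 MPa, ρ = 1110 kg/m³
  PEEK: σ_y = 107.0 MPa, ρ = 1300 kg/m³
  low-carbon steel: σ_y = 237.0 MPa, ρ = 7817 kg/m³
  alumina ceramic: σ_y = 310.0 MPa, ρ = 3860 kg/m³
  titanium alloy: σ_y = 971.0 MPa, ρ = 4469 kg/m³
  alloy steel: σ_y = 483.0 MPa, ρ = 7800 kg/m³
  epoxy: σ_y = 61.90 MPa, ρ = 1270 kg/m³
  titanium alloy: M = 217 kN·m/kg
  PEEK: M = 82.3 kN·m/kg
  alumina ceramic: M = 80.3 kN·m/kg
  alloy steel: M = 61.9 kN·m/kg
  nylon: M = 54.7 kN·m/kg
  epoxy: M = 48.7 kN·m/kg
  low-carbon steel: M = 30.3 kN·m/kg
Titanium alloy ranks first.

titanium alloy, M = 217 kN·m/kg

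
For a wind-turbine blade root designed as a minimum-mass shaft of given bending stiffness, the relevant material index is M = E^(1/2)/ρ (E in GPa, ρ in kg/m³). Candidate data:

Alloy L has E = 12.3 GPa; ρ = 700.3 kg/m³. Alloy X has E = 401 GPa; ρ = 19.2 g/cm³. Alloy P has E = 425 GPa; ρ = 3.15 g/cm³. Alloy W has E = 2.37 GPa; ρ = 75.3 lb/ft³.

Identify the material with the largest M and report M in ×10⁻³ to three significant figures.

alloy P, M = 6.54×10⁻³

After converting to SI:
  alloy L: E = 12.30 GPa, ρ = 700.3 kg/m³
  alloy X: E = 401.0 GPa, ρ = 19200 kg/m³
  alloy P: E = 425.0 GPa, ρ = 3150 kg/m³
  alloy W: E = 2.370 GPa, ρ = 1206 kg/m³
  alloy P: M = 6.54×10⁻³
  alloy L: M = 5.01×10⁻³
  alloy W: M = 1.28×10⁻³
  alloy X: M = 1.04×10⁻³
Alloy P ranks first.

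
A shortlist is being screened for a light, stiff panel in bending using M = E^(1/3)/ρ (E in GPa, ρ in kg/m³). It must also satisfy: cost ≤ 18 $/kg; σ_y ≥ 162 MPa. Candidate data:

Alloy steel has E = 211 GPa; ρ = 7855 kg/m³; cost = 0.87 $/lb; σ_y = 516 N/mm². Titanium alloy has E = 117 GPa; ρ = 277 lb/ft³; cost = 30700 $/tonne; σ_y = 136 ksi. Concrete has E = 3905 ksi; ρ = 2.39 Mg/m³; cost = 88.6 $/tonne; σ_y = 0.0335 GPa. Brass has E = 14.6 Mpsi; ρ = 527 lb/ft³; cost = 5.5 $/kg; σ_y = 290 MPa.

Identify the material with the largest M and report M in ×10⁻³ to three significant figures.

alloy steel, M = 0.758×10⁻³

Screen on constraints: cost ≤ 18 $/kg; σ_y ≥ 162 MPa. Survivors: alloy steel, brass.
Putting every candidate on a common basis:
  alloy steel: E = 211.0 GPa, ρ = 7855 kg/m³
  brass: E = 100.7 GPa, ρ = 8442 kg/m³
  alloy steel: M = 0.758×10⁻³
  brass: M = 0.551×10⁻³
The maximum is for alloy steel.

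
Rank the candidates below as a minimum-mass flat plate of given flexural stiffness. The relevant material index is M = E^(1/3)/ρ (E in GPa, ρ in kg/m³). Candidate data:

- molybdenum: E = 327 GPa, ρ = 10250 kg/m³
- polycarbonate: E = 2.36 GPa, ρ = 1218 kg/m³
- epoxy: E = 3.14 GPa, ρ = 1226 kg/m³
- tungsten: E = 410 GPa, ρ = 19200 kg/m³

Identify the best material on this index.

epoxy

Per-candidate index values:
  epoxy: M = 1.19×10⁻³
  polycarbonate: M = 1.09×10⁻³
  molybdenum: M = 0.672×10⁻³
  tungsten: M = 0.387×10⁻³
Epoxy ranks first.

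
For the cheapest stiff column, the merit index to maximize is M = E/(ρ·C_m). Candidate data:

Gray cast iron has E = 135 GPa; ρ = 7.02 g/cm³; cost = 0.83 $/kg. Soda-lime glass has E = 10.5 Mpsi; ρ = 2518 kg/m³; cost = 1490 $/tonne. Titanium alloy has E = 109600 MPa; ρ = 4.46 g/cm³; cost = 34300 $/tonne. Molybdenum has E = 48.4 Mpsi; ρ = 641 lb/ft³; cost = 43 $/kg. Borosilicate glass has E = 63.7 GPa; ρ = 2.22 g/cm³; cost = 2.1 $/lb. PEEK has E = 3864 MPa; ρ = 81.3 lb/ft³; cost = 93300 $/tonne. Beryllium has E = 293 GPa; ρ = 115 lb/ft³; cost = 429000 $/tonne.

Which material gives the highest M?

gray cast iron

Putting every candidate on a common basis:
  gray cast iron: E = 135.0 GPa, ρ = 7020 kg/m³, cost = 0.8300 $/kg
  soda-lime glass: E = 72.39 GPa, ρ = 2518 kg/m³, cost = 1.490 $/kg
  titanium alloy: E = 109.6 GPa, ρ = 4460 kg/m³, cost = 34.30 $/kg
  molybdenum: E = 333.7 GPa, ρ = 10270 kg/m³, cost = 43.00 $/kg
  borosilicate glass: E = 63.70 GPa, ρ = 2220 kg/m³, cost = 4.630 $/kg
  PEEK: E = 3.864 GPa, ρ = 1302 kg/m³, cost = 93.30 $/kg
  beryllium: E = 293.0 GPa, ρ = 1842 kg/m³, cost = 429.0 $/kg
  gray cast iron: M = 23.2 MN·m per $
  soda-lime glass: M = 19.3 MN·m per $
  borosilicate glass: M = 6.20 MN·m per $
  molybdenum: M = 0.756 MN·m per $
  titanium alloy: M = 0.716 MN·m per $
  beryllium: M = 0.371 MN·m per $
  PEEK: M = 0.0318 MN·m per $
Highest index: gray cast iron.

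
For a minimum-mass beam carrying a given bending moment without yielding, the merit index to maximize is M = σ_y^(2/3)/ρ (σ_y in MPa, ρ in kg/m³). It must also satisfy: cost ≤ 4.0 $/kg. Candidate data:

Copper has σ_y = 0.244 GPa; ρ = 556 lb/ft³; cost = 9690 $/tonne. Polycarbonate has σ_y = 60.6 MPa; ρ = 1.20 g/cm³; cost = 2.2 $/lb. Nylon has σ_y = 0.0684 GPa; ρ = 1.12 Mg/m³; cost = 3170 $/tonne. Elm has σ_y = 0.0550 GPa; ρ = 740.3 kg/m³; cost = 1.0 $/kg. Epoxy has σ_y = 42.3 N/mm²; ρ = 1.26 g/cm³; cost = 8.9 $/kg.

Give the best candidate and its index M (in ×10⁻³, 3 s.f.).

elm, M = 19.5×10⁻³

Screen on constraints: cost ≤ 4.0 $/kg. Survivors: nylon, elm.
After converting to SI:
  nylon: σ_y = 68.40 MPa, ρ = 1120 kg/m³
  elm: σ_y = 55.00 MPa, ρ = 740.3 kg/m³
  elm: M = 19.5×10⁻³
  nylon: M = 14.9×10⁻³
Elm ranks first.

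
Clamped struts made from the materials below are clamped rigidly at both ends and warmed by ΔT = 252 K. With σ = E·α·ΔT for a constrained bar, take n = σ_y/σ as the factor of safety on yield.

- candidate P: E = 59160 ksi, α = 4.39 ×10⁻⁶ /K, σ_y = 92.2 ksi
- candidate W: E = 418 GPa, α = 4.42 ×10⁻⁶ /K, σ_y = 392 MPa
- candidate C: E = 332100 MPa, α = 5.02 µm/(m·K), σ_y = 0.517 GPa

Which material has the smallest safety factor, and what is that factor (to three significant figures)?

Converting E to GPa, α to ×10⁻⁶/K, σ_y to MPa, then σ and n for each:
  candidate P: E = 407.9, α = 4.39, σ_y = 635.7 → σ = 451 MPa, n = 1.41
  candidate W: E = 418.0, α = 4.42, σ_y = 392.0 → σ = 466 MPa, n = 0.842
  candidate C: E = 332.1, α = 5.02, σ_y = 517.0 → σ = 420 MPa, n = 1.23
Smallest n: candidate W with n = 0.842.

candidate W, n = 0.842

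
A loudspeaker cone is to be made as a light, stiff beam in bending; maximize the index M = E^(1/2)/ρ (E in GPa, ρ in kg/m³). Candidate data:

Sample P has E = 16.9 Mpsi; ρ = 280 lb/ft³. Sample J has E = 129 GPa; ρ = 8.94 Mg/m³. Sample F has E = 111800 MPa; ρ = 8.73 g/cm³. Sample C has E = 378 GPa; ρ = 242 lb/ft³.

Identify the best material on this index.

sample C

In SI units:
  sample P: E = 116.5 GPa, ρ = 4485 kg/m³
  sample J: E = 129.0 GPa, ρ = 8940 kg/m³
  sample F: E = 111.8 GPa, ρ = 8730 kg/m³
  sample C: E = 378.0 GPa, ρ = 3876 kg/m³
  sample C: M = 5.02×10⁻³
  sample P: M = 2.41×10⁻³
  sample J: M = 1.27×10⁻³
  sample F: M = 1.21×10⁻³
Highest index: sample C.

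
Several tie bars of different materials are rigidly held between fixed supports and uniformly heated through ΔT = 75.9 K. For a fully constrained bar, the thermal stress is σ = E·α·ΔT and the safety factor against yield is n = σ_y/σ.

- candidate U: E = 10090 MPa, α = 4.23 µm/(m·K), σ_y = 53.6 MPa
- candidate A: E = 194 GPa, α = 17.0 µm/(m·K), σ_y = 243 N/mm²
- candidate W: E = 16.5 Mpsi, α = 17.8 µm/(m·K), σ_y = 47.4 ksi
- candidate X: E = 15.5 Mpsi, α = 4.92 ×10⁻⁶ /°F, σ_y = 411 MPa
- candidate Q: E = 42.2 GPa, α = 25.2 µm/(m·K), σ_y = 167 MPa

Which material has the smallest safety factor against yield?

candidate A

With everything in SI (GPa, ×10⁻⁶/K, MPa):
  candidate U: E = 10.09, α = 4.23, σ_y = 53.60 → σ = 3.24 MPa, n = 16.5
  candidate A: E = 194.0, α = 17.0, σ_y = 243.0 → σ = 250 MPa, n = 0.971
  candidate W: E = 113.8, α = 17.8, σ_y = 326.8 → σ = 154 MPa, n = 2.13
  candidate X: E = 106.9, α = 8.86, σ_y = 411.0 → σ = 71.8 MPa, n = 5.72
  candidate Q: E = 42.20, α = 25.2, σ_y = 167.0 → σ = 80.7 MPa, n = 2.07
The minimum is candidate A at n = 0.971.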